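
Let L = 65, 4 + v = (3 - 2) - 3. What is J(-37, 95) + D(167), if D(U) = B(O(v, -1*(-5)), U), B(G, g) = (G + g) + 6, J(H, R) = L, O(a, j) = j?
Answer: 243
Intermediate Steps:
v = -6 (v = -4 + ((3 - 2) - 3) = -4 + (1 - 3) = -4 - 2 = -6)
J(H, R) = 65
B(G, g) = 6 + G + g
D(U) = 11 + U (D(U) = 6 - 1*(-5) + U = 6 + 5 + U = 11 + U)
J(-37, 95) + D(167) = 65 + (11 + 167) = 65 + 178 = 243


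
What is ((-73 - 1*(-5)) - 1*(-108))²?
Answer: 1600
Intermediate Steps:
((-73 - 1*(-5)) - 1*(-108))² = ((-73 + 5) + 108)² = (-68 + 108)² = 40² = 1600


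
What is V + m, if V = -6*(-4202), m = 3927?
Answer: 29139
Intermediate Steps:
V = 25212
V + m = 25212 + 3927 = 29139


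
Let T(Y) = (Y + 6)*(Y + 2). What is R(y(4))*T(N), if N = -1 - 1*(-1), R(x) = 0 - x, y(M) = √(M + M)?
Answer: -24*√2 ≈ -33.941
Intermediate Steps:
y(M) = √2*√M (y(M) = √(2*M) = √2*√M)
R(x) = -x
N = 0 (N = -1 + 1 = 0)
T(Y) = (2 + Y)*(6 + Y) (T(Y) = (6 + Y)*(2 + Y) = (2 + Y)*(6 + Y))
R(y(4))*T(N) = (-√2*√4)*(12 + 0² + 8*0) = (-√2*2)*(12 + 0 + 0) = -2*√2*12 = -24*√2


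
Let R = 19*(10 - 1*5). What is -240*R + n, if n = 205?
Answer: -22595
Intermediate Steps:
R = 95 (R = 19*(10 - 5) = 19*5 = 95)
-240*R + n = -240*95 + 205 = -22800 + 205 = -22595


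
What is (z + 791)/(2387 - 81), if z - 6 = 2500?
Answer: 3297/2306 ≈ 1.4297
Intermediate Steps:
z = 2506 (z = 6 + 2500 = 2506)
(z + 791)/(2387 - 81) = (2506 + 791)/(2387 - 81) = 3297/2306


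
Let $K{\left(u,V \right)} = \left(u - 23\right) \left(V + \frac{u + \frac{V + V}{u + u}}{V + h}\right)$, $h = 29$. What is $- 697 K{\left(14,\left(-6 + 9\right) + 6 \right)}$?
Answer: $\frac{31321089}{532} \approx 58874.0$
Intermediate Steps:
$K{\left(u,V \right)} = \left(-23 + u\right) \left(V + \frac{u + \frac{V}{u}}{29 + V}\right)$ ($K{\left(u,V \right)} = \left(u - 23\right) \left(V + \frac{u + \frac{V + V}{u + u}}{V + 29}\right) = \left(-23 + u\right) \left(V + \frac{u + \frac{2 V}{2 u}}{29 + V}\right) = \left(-23 + u\right) \left(V + \frac{u + 2 V \frac{1}{2 u}}{29 + V}\right) = \left(-23 + u\right) \left(V + \frac{u + \frac{V}{u}}{29 + V}\right)$)
$- 697 K{\left(14,\left(-6 + 9\right) + 6 \right)} = - 697 \frac{14^{3} - 23 \left(\left(-6 + 9\right) + 6\right) - 23 \cdot 14^{2} + \left(\left(-6 + 9\right) + 6\right)^{2} \cdot 14^{2} - 666 \left(\left(-6 + 9\right) + 6\right) 14 - 322 \left(\left(-6 + 9\right) + 6\right)^{2} + 29 \left(\left(-6 + 9\right) + 6\right) 14^{2}}{14 \left(29 + \left(\left(-6 + 9\right) + 6\right)\right)} = - 697 \frac{2744 - 23 \left(3 + 6\right) - 4508 + \left(3 + 6\right)^{2} \cdot 196 - 666 \left(3 + 6\right) 14 - 322 \left(3 + 6\right)^{2} + 29 \left(3 + 6\right) 196}{14 \left(29 + \left(3 + 6\right)\right)} = - 697 \frac{2744 - 207 - 4508 + 9^{2} \cdot 196 - 5994 \cdot 14 - 322 \cdot 9^{2} + 29 \cdot 9 \cdot 196}{14 \left(29 + 9\right)} = - 697 \frac{2744 - 207 - 4508 + 81 \cdot 196 - 83916 - 322 \cdot 81 + 51156}{14 \cdot 38} = - 697 \cdot \frac{1}{14} \cdot \frac{1}{38} \left(2744 - 207 - 4508 + 15876 - 83916 - 26082 + 51156\right) = - 697 \cdot \frac{1}{14} \cdot \frac{1}{38} \left(-44937\right) = \left(-697\right) \left(- \frac{44937}{532}\right) = \frac{31321089}{532}$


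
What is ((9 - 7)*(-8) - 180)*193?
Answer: -37828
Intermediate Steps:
((9 - 7)*(-8) - 180)*193 = (2*(-8) - 180)*193 = (-16 - 180)*193 = -196*193 = -37828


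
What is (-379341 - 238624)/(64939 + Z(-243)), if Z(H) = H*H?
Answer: -617965/123988 ≈ -4.9841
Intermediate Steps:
Z(H) = H**2
(-379341 - 238624)/(64939 + Z(-243)) = (-379341 - 238624)/(64939 + (-243)**2) = -617965/(64939 + 59049) = -617965/123988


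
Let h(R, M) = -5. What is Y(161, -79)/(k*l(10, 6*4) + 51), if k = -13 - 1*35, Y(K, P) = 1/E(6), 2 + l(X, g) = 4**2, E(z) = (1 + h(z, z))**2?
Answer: -1/9936 ≈ -0.00010064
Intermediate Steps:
E(z) = 16 (E(z) = (1 - 5)**2 = (-4)**2 = 16)
l(X, g) = 14 (l(X, g) = -2 + 4**2 = -2 + 16 = 14)
Y(K, P) = 1/16
k = -48 (k = -13 - 35 = -48)
Y(161, -79)/(k*l(10, 6*4) + 51) = 1/(16*(-48*14 + 51)) = 1/(16*(-672 + 51)) = (1/16)/(-621) = (1/16)*(-1/621) = -1/9936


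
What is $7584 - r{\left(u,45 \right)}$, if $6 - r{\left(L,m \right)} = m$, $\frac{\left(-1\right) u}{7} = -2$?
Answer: $7623$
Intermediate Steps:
$u = 14$ ($u = \left(-7\right) \left(-2\right) = 14$)
$r{\left(L,m \right)} = 6 - m$
$7584 - r{\left(u,45 \right)} = 7584 - \left(6 - 45\right) = 7584 - -39 = 7584 + 39 = 7623$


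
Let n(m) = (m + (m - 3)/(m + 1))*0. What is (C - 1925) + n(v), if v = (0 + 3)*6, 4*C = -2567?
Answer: -10267/4 ≈ -2566.8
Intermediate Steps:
C = -2567/4 (C = (1/4)*(-2567) = -2567/4 ≈ -641.75)
v = 18 (v = 3*6 = 18)
n(m) = 0 (n(m) = (m + (-3 + m)/(1 + m))*0 = 0)
(C - 1925) + n(v) = (-2567/4 - 1925) + 0 = -10267/4 + 0 = -10267/4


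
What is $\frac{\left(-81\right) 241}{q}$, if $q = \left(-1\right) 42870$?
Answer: $\frac{6507}{14290} \approx 0.45535$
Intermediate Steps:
$q = -42870$
$\frac{\left(-81\right) 241}{q} = \frac{\left(-81\right) 241}{-42870} = \left(-19521\right) \left(- \frac{1}{42870}\right) = \frac{6507}{14290}$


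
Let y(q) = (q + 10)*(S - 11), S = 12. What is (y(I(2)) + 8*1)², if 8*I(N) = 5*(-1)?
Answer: 19321/64 ≈ 301.89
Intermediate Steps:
I(N) = -5/8 (I(N) = (5*(-1))/8 = (⅛)*(-5) = -5/8)
y(q) = 10 + q (y(q) = (q + 10)*(12 - 11) = (10 + q)*1 = 10 + q)
(y(I(2)) + 8*1)² = ((10 - 5/8) + 8*1)² = (75/8 + 8)² = (139/8)² = 19321/64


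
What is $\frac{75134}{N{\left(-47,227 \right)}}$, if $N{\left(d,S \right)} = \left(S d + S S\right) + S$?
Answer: $\frac{75134}{41087} \approx 1.8287$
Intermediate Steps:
$N{\left(d,S \right)} = S + S^{2} + S d$ ($N{\left(d,S \right)} = \left(S d + S^{2}\right) + S = \left(S^{2} + S d\right) + S = S + S^{2} + S d$)
$\frac{75134}{N{\left(-47,227 \right)}} = \frac{75134}{227 \left(1 + 227 - 47\right)} = \frac{75134}{227 \cdot 181} = \frac{75134}{41087}$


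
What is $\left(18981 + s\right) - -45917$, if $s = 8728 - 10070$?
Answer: $63556$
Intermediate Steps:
$s = -1342$ ($s = 8728 - 10070 = -1342$)
$\left(18981 + s\right) - -45917 = \left(18981 - 1342\right) - -45917 = 17639 + 45917 = 63556$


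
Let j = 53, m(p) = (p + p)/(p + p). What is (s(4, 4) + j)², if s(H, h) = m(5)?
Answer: 2916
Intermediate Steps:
m(p) = 1 (m(p) = (2*p)/((2*p)) = (2*p)*(1/(2*p)) = 1)
s(H, h) = 1
(s(4, 4) + j)² = (1 + 53)² = 54² = 2916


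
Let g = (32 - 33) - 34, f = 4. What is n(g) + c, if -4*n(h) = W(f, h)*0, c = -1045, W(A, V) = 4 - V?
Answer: -1045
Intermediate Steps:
g = -35 (g = -1 - 34 = -35)
n(h) = 0 (n(h) = -(4 - h)*0/4 = -1/4*0 = 0)
n(g) + c = 0 - 1045 = -1045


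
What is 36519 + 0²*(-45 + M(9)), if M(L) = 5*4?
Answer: 36519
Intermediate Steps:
M(L) = 20
36519 + 0²*(-45 + M(9)) = 36519 + 0²*(-45 + 20) = 36519 + 0*(-25) = 36519 + 0 = 36519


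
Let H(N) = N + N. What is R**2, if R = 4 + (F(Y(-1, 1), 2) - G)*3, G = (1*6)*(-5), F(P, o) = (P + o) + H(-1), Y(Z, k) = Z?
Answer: 8281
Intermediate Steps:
H(N) = 2*N
F(P, o) = -2 + P + o (F(P, o) = (P + o) + 2*(-1) = (P + o) - 2 = -2 + P + o)
G = -30 (G = 6*(-5) = -30)
R = 91 (R = 4 + ((-2 - 1 + 2) - 1*(-30))*3 = 4 + (-1 + 30)*3 = 4 + 29*3 = 4 + 87 = 91)
R**2 = 91**2 = 8281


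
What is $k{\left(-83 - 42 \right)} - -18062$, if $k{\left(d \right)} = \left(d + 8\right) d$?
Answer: $32687$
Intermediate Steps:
$k{\left(d \right)} = d \left(8 + d\right)$ ($k{\left(d \right)} = \left(8 + d\right) d = d \left(8 + d\right)$)
$k{\left(-83 - 42 \right)} - -18062 = \left(-83 - 42\right) \left(8 - 125\right) - -18062 = - 125 \left(8 - 125\right) + 18062 = \left(-125\right) \left(-117\right) + 18062 = 14625 + 18062 = 32687$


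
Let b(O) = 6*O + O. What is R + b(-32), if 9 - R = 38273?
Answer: -38488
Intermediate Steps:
R = -38264 (R = 9 - 1*38273 = 9 - 38273 = -38264)
b(O) = 7*O
R + b(-32) = -38264 + 7*(-32) = -38264 - 224 = -38488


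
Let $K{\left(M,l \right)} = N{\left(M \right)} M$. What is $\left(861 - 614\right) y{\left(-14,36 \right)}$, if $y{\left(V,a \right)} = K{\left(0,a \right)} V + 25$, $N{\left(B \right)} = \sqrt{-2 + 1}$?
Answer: $6175$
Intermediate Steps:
$N{\left(B \right)} = i$ ($N{\left(B \right)} = \sqrt{-1} = i$)
$K{\left(M,l \right)} = i M$
$y{\left(V,a \right)} = 25$ ($y{\left(V,a \right)} = i 0 V + 25 = 0 V + 25 = 0 + 25 = 25$)
$\left(861 - 614\right) y{\left(-14,36 \right)} = \left(861 - 614\right) 25 = 247 \cdot 25 = 6175$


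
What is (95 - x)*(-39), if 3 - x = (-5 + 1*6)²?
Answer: -3627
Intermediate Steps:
x = 2 (x = 3 - (-5 + 1*6)² = 3 - (-5 + 6)² = 3 - 1*1² = 3 - 1*1 = 3 - 1 = 2)
(95 - x)*(-39) = (95 - 1*2)*(-39) = (95 - 2)*(-39) = 93*(-39) = -3627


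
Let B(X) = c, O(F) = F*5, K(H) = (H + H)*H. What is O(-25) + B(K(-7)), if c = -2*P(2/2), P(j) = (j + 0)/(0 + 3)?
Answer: -377/3 ≈ -125.67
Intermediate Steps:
K(H) = 2*H² (K(H) = (2*H)*H = 2*H²)
P(j) = j/3
O(F) = 5*F
c = -⅔ (c = -2*2/2/3 = -2*2*(½)/3 = -2/3 = -2*⅓ = -⅔ ≈ -0.66667)
B(X) = -⅔
O(-25) + B(K(-7)) = 5*(-25) - ⅔ = -125 - ⅔ = -377/3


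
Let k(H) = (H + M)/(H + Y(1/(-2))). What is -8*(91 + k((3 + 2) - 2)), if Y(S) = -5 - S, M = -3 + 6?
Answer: -696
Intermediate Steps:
M = 3
k(H) = (3 + H)/(-9/2 + H) (k(H) = (H + 3)/(H + (-5 - 1/(-2))) = (3 + H)/(H + (-5 - 1*(-1/2))) = (3 + H)/(H + (-5 + 1/2)) = (3 + H)/(H - 9/2) = (3 + H)/(-9/2 + H))
-8*(91 + k((3 + 2) - 2)) = -8*(91 + 2*(3 + ((3 + 2) - 2))/(-9 + 2*((3 + 2) - 2))) = -8*(91 + 2*(3 + (5 - 2))/(-9 + 2*(5 - 2))) = -8*(91 + 2*(3 + 3)/(-9 + 2*3)) = -8*(91 + 2*6/(-9 + 6)) = -8*(91 + 2*6/(-3)) = -8*(91 + 2*(-1/3)*6) = -8*(91 - 4) = -8*87 = -696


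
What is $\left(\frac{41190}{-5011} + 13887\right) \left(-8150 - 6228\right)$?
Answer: $- \frac{999940540326}{5011} \approx -1.9955 \cdot 10^{8}$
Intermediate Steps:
$\left(\frac{41190}{-5011} + 13887\right) \left(-8150 - 6228\right) = \left(41190 \left(- \frac{1}{5011}\right) + 13887\right) \left(-14378\right) = \left(- \frac{41190}{5011} + 13887\right) \left(-14378\right) = \frac{69546567}{5011} \left(-14378\right) = - \frac{999940540326}{5011}$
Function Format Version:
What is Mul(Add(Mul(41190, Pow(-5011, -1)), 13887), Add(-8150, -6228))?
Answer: Rational(-999940540326, 5011) ≈ -1.9955e+8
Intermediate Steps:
Mul(Add(Mul(41190, Pow(-5011, -1)), 13887), Add(-8150, -6228)) = Mul(Add(Mul(41190, Rational(-1, 5011)), 13887), -14378) = Mul(Add(Rational(-41190, 5011), 13887), -14378) = Mul(Rational(69546567, 5011), -14378) = Rational(-999940540326, 5011)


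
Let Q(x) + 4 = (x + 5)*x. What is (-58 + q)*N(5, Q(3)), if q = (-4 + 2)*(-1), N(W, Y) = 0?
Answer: 0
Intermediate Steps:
Q(x) = -4 + x*(5 + x) (Q(x) = -4 + (x + 5)*x = -4 + (5 + x)*x = -4 + x*(5 + x))
q = 2 (q = -2*(-1) = 2)
(-58 + q)*N(5, Q(3)) = (-58 + 2)*0 = -56*0 = 0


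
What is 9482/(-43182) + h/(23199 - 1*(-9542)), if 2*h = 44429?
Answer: 648816377/1413821862 ≈ 0.45891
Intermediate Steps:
h = 44429/2 (h = (1/2)*44429 = 44429/2 ≈ 22215.)
9482/(-43182) + h/(23199 - 1*(-9542)) = 9482/(-43182) + 44429/(2*(23199 - 1*(-9542))) = 9482*(-1/43182) + 44429/(2*(23199 + 9542)) = -4741/21591 + (44429/2)/32741 = -4741/21591 + (44429/2)*(1/32741) = -4741/21591 + 44429/65482 = 648816377/1413821862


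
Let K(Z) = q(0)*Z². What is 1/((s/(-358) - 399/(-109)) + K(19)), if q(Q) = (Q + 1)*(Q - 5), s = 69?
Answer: -39022/70299389 ≈ -0.00055508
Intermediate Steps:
q(Q) = (1 + Q)*(-5 + Q)
K(Z) = -5*Z² (K(Z) = (-5 + 0² - 4*0)*Z² = (-5 + 0 + 0)*Z² = -5*Z²)
1/((s/(-358) - 399/(-109)) + K(19)) = 1/((69/(-358) - 399/(-109)) - 5*19²) = 1/((69*(-1/358) - 399*(-1/109)) - 5*361) = 1/((-69/358 + 399/109) - 1805) = 1/(135321/39022 - 1805) = 1/(-70299389/39022) = -39022/70299389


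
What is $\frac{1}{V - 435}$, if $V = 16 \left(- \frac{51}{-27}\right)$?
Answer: $- \frac{9}{3643} \approx -0.0024705$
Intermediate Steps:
$V = \frac{272}{9}$ ($V = 16 \left(\left(-51\right) \left(- \frac{1}{27}\right)\right) = 16 \cdot \frac{17}{9} = \frac{272}{9} \approx 30.222$)
$\frac{1}{V - 435} = \frac{1}{\frac{272}{9} - 435} = \frac{1}{- \frac{3643}{9}} = - \frac{9}{3643}$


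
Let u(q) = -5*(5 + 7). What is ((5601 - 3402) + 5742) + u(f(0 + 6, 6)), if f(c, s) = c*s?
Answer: 7881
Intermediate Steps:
u(q) = -60 (u(q) = -5*12 = -60)
((5601 - 3402) + 5742) + u(f(0 + 6, 6)) = ((5601 - 3402) + 5742) - 60 = (2199 + 5742) - 60 = 7941 - 60 = 7881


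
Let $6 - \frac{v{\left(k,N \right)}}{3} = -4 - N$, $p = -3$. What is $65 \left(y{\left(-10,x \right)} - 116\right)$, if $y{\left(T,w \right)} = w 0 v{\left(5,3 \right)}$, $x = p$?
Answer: $-7540$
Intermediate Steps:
$v{\left(k,N \right)} = 30 + 3 N$ ($v{\left(k,N \right)} = 18 - 3 \left(-4 - N\right) = 18 + \left(12 + 3 N\right) = 30 + 3 N$)
$x = -3$
$y{\left(T,w \right)} = 0$ ($y{\left(T,w \right)} = w 0 \left(30 + 3 \cdot 3\right) = 0 \left(30 + 9\right) = 0 \cdot 39 = 0$)
$65 \left(y{\left(-10,x \right)} - 116\right) = 65 \left(0 - 116\right) = 65 \left(-116\right) = -7540$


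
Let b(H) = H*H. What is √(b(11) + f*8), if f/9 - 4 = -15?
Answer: I*√671 ≈ 25.904*I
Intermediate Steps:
f = -99 (f = 36 + 9*(-15) = 36 - 135 = -99)
b(H) = H²
√(b(11) + f*8) = √(11² - 99*8) = √(121 - 792) = √(-671) = I*√671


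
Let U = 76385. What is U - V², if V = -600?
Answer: -283615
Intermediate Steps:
U - V² = 76385 - 1*(-600)² = 76385 - 1*360000 = 76385 - 360000 = -283615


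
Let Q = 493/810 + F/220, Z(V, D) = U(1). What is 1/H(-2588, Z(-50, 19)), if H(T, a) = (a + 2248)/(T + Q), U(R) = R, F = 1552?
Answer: -22990801/20038590 ≈ -1.1473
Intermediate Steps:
Z(V, D) = 1
Q = 68279/8910 (Q = 493/810 + 1552/220 = 493*(1/810) + 1552*(1/220) = 493/810 + 388/55 = 68279/8910 ≈ 7.6632)
H(T, a) = (2248 + a)/(68279/8910 + T) (H(T, a) = (a + 2248)/(T + 68279/8910) = (2248 + a)/(68279/8910 + T))
1/H(-2588, Z(-50, 19)) = 1/(8910*(2248 + 1)/(68279 + 8910*(-2588))) = 1/(8910*2249/(68279 - 23059080)) = 1/(8910*2249/(-22990801)) = 1/(8910*(-1/22990801)*2249) = 1/(-20038590/22990801) = -22990801/20038590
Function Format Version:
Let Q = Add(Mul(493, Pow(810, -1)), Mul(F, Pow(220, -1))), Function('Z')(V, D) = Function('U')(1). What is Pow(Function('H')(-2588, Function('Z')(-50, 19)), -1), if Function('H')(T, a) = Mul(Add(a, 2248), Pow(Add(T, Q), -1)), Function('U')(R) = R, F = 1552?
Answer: Rational(-22990801, 20038590) ≈ -1.1473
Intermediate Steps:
Function('Z')(V, D) = 1
Q = Rational(68279, 8910) (Q = Add(Mul(493, Pow(810, -1)), Mul(1552, Pow(220, -1))) = Add(Mul(493, Rational(1, 810)), Mul(1552, Rational(1, 220))) = Add(Rational(493, 810), Rational(388, 55)) = Rational(68279, 8910) ≈ 7.6632)
Function('H')(T, a) = Mul(Pow(Add(Rational(68279, 8910), T), -1), Add(2248, a)) (Function('H')(T, a) = Mul(Add(a, 2248), Pow(Add(T, Rational(68279, 8910)), -1)) = Mul(Add(2248, a), Pow(Add(Rational(68279, 8910), T), -1)) = Mul(Pow(Add(Rational(68279, 8910), T), -1), Add(2248, a)))
Pow(Function('H')(-2588, Function('Z')(-50, 19)), -1) = Pow(Mul(8910, Pow(Add(68279, Mul(8910, -2588)), -1), Add(2248, 1)), -1) = Pow(Mul(8910, Pow(Add(68279, -23059080), -1), 2249), -1) = Pow(Mul(8910, Pow(-22990801, -1), 2249), -1) = Pow(Mul(8910, Rational(-1, 22990801), 2249), -1) = Pow(Rational(-20038590, 22990801), -1) = Rational(-22990801, 20038590)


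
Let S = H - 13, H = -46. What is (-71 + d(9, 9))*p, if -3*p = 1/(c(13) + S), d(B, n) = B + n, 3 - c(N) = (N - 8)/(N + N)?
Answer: -1378/4383 ≈ -0.31440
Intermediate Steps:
c(N) = 3 - (-8 + N)/(2*N) (c(N) = 3 - (N - 8)/(N + N) = 3 - (-8 + N)/(2*N))
S = -59 (S = -46 - 13 = -59)
p = 26/4383 (p = -1/(3*((5/2 + 4/13) - 59)) = -1/(3*(73/26 - 59)) = -1/(3*(-1461/26)) = -⅓*(-26/1461) = 26/4383 ≈ 0.0059320)
(-71 + d(9, 9))*p = (-71 + (9 + 9))*(26/4383) = (-71 + 18)*(26/4383) = -53*26/4383 = -1378/4383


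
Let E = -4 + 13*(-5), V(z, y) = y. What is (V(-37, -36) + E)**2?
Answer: 11025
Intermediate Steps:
E = -69 (E = -4 - 65 = -69)
(V(-37, -36) + E)**2 = (-36 - 69)**2 = (-105)**2 = 11025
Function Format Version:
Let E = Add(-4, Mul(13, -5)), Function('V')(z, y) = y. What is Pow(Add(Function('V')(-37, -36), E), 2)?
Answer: 11025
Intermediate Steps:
E = -69 (E = Add(-4, -65) = -69)
Pow(Add(Function('V')(-37, -36), E), 2) = Pow(Add(-36, -69), 2) = Pow(-105, 2) = 11025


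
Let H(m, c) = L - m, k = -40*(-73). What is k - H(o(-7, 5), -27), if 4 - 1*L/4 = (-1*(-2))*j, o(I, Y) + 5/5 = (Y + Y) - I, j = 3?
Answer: 2944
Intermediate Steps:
o(I, Y) = -1 - I + 2*Y (o(I, Y) = -1 + ((Y + Y) - I) = -1 + (2*Y - I) = -1 + (-I + 2*Y) = -1 - I + 2*Y)
k = 2920
L = -8 (L = 16 - 4*(-1*(-2))*3 = 16 - 8*3 = 16 - 4*6 = 16 - 24 = -8)
H(m, c) = -8 - m
k - H(o(-7, 5), -27) = 2920 - (-8 - (-1 - 1*(-7) + 2*5)) = 2920 - (-8 - (-1 + 7 + 10)) = 2920 - (-8 - 1*16) = 2920 - (-8 - 16) = 2920 - 1*(-24) = 2920 + 24 = 2944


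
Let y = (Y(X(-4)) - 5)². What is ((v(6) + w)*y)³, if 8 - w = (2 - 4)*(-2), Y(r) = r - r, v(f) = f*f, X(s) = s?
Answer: 1000000000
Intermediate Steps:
v(f) = f²
Y(r) = 0
w = 4 (w = 8 - (2 - 4)*(-2) = 8 - (-2)*(-2) = 8 - 1*4 = 8 - 4 = 4)
y = 25 (y = (0 - 5)² = (-5)² = 25)
((v(6) + w)*y)³ = ((6² + 4)*25)³ = ((36 + 4)*25)³ = (40*25)³ = 1000³ = 1000000000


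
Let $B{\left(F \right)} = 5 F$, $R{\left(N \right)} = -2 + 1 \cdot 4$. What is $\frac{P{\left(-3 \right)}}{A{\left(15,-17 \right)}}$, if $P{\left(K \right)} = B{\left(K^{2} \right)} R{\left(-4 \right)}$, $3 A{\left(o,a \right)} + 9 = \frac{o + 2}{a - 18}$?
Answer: $- \frac{4725}{166} \approx -28.464$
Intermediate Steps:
$R{\left(N \right)} = 2$ ($R{\left(N \right)} = -2 + 4 = 2$)
$A{\left(o,a \right)} = -3 + \frac{2 + o}{3 \left(-18 + a\right)}$ ($A{\left(o,a \right)} = -3 + \frac{\left(o + 2\right) \frac{1}{a - 18}}{3} = -3 + \frac{\left(2 + o\right) \frac{1}{-18 + a}}{3} = -3 + \frac{\frac{1}{-18 + a} \left(2 + o\right)}{3} = -3 + \frac{2 + o}{3 \left(-18 + a\right)}$)
$P{\left(K \right)} = 10 K^{2}$ ($P{\left(K \right)} = 5 K^{2} \cdot 2 = 10 K^{2}$)
$\frac{P{\left(-3 \right)}}{A{\left(15,-17 \right)}} = \frac{10 \left(-3\right)^{2}}{\frac{1}{3} \frac{1}{-18 - 17} \left(164 + 15 - -153\right)} = \frac{10 \cdot 9}{\frac{1}{3} \frac{1}{-35} \left(164 + 15 + 153\right)} = \frac{90}{\frac{1}{3} \left(- \frac{1}{35}\right) 332} = \frac{90}{- \frac{332}{105}} = 90 \left(- \frac{105}{332}\right) = - \frac{4725}{166}$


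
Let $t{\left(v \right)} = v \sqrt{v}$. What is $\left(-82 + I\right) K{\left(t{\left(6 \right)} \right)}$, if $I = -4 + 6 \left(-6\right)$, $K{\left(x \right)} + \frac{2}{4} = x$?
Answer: $61 - 732 \sqrt{6} \approx -1732.0$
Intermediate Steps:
$t{\left(v \right)} = v^{\frac{3}{2}}$
$K{\left(x \right)} = - \frac{1}{2} + x$
$I = -40$ ($I = -4 - 36 = -40$)
$\left(-82 + I\right) K{\left(t{\left(6 \right)} \right)} = \left(-82 - 40\right) \left(- \frac{1}{2} + 6^{\frac{3}{2}}\right) = - 122 \left(- \frac{1}{2} + 6 \sqrt{6}\right) = 61 - 732 \sqrt{6}$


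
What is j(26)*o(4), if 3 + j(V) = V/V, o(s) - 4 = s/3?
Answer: -32/3 ≈ -10.667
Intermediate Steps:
o(s) = 4 + s/3
j(V) = -2 (j(V) = -3 + V/V = -3 + 1 = -2)
j(26)*o(4) = -2*(4 + (⅓)*4) = -2*(4 + 4/3) = -2*16/3 = -32/3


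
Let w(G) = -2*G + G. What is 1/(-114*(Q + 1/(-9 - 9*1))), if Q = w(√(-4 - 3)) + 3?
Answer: -159/96463 - 54*I*√7/96463 ≈ -0.0016483 - 0.0014811*I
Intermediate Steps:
w(G) = -G
Q = 3 - I*√7 (Q = -√(-4 - 3) + 3 = -√(-7) + 3 = -I*√7 + 3 = 3 - I*√7 ≈ 3.0 - 2.6458*I)
1/(-114*(Q + 1/(-9 - 9*1))) = 1/(-114*((3 - I*√7) + 1/(-9 - 9*1))) = 1/(-114*((3 - I*√7) + 1/(-9 - 9))) = 1/(-114*((3 - I*√7) + 1/(-18))) = 1/(-114*((3 - I*√7) - 1/18)) = 1/(-114*(53/18 - I*√7)) = 1/(-1007/3 + 114*I*√7)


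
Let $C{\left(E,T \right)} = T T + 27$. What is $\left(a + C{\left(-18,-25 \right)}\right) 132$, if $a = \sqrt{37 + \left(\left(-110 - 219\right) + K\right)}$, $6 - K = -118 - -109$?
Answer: $86064 + 132 i \sqrt{277} \approx 86064.0 + 2196.9 i$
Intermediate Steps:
$K = 15$ ($K = 6 - \left(-118 - -109\right) = 6 - \left(-118 + 109\right) = 6 - -9 = 6 + 9 = 15$)
$C{\left(E,T \right)} = 27 + T^{2}$ ($C{\left(E,T \right)} = T^{2} + 27 = 27 + T^{2}$)
$a = i \sqrt{277}$ ($a = \sqrt{37 + \left(\left(-110 - 219\right) + 15\right)} = \sqrt{37 + \left(-329 + 15\right)} = \sqrt{37 - 314} = \sqrt{-277} = i \sqrt{277} \approx 16.643 i$)
$\left(a + C{\left(-18,-25 \right)}\right) 132 = \left(i \sqrt{277} + \left(27 + \left(-25\right)^{2}\right)\right) 132 = \left(i \sqrt{277} + \left(27 + 625\right)\right) 132 = \left(i \sqrt{277} + 652\right) 132 = \left(652 + i \sqrt{277}\right) 132 = 86064 + 132 i \sqrt{277}$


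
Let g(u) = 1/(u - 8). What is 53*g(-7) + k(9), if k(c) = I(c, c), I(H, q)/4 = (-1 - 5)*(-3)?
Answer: 1027/15 ≈ 68.467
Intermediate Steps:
I(H, q) = 72 (I(H, q) = 4*((-1 - 5)*(-3)) = 4*(-6*(-3)) = 4*18 = 72)
k(c) = 72
g(u) = 1/(-8 + u)
53*g(-7) + k(9) = 53/(-8 - 7) + 72 = 53/(-15) + 72 = 53*(-1/15) + 72 = -53/15 + 72 = 1027/15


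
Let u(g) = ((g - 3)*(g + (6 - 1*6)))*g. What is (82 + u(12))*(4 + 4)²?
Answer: 88192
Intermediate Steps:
u(g) = g²*(-3 + g) (u(g) = ((-3 + g)*(g + (6 - 6)))*g = ((-3 + g)*(g + 0))*g = ((-3 + g)*g)*g = (g*(-3 + g))*g = g²*(-3 + g))
(82 + u(12))*(4 + 4)² = (82 + 12²*(-3 + 12))*(4 + 4)² = (82 + 144*9)*8² = (82 + 1296)*64 = 1378*64 = 88192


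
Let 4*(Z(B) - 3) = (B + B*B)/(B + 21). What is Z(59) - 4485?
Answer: -71535/16 ≈ -4470.9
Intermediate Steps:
Z(B) = 3 + (B + B²)/(4*(21 + B)) (Z(B) = 3 + ((B + B*B)/(B + 21))/4 = 3 + ((B + B²)/(21 + B))/4 = 3 + (B + B²)/(4*(21 + B)))
Z(59) - 4485 = (252 + 59² + 13*59)/(4*(21 + 59)) - 4485 = (¼)*(252 + 3481 + 767)/80 - 4485 = (¼)*(1/80)*4500 - 4485 = 225/16 - 4485 = -71535/16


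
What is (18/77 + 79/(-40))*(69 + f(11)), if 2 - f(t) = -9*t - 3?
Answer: -927799/3080 ≈ -301.23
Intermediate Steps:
f(t) = 5 + 9*t (f(t) = 2 - (-9*t - 3) = 2 - (-3 - 9*t) = 2 + (3 + 9*t) = 5 + 9*t)
(18/77 + 79/(-40))*(69 + f(11)) = (18/77 + 79/(-40))*(69 + (5 + 9*11)) = (18*(1/77) + 79*(-1/40))*(69 + (5 + 99)) = (18/77 - 79/40)*(69 + 104) = -5363/3080*173 = -927799/3080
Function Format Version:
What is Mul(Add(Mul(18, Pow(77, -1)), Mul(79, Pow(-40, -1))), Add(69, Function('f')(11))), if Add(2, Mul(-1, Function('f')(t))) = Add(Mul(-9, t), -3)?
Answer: Rational(-927799, 3080) ≈ -301.23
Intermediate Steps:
Function('f')(t) = Add(5, Mul(9, t)) (Function('f')(t) = Add(2, Mul(-1, Add(Mul(-9, t), -3))) = Add(2, Mul(-1, Add(-3, Mul(-9, t)))) = Add(2, Add(3, Mul(9, t))) = Add(5, Mul(9, t)))
Mul(Add(Mul(18, Pow(77, -1)), Mul(79, Pow(-40, -1))), Add(69, Function('f')(11))) = Mul(Add(Mul(18, Pow(77, -1)), Mul(79, Pow(-40, -1))), Add(69, Add(5, Mul(9, 11)))) = Mul(Add(Mul(18, Rational(1, 77)), Mul(79, Rational(-1, 40))), Add(69, Add(5, 99))) = Mul(Add(Rational(18, 77), Rational(-79, 40)), Add(69, 104)) = Mul(Rational(-5363, 3080), 173) = Rational(-927799, 3080)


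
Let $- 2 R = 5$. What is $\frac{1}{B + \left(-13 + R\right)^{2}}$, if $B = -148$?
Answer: $\frac{4}{369} \approx 0.01084$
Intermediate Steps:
$R = - \frac{5}{2}$ ($R = \left(- \frac{1}{2}\right) 5 = - \frac{5}{2} \approx -2.5$)
$\frac{1}{B + \left(-13 + R\right)^{2}} = \frac{1}{-148 + \left(-13 - \frac{5}{2}\right)^{2}} = \frac{1}{-148 + \left(- \frac{31}{2}\right)^{2}} = \frac{1}{-148 + \frac{961}{4}} = \frac{1}{\frac{369}{4}} = \frac{4}{369}$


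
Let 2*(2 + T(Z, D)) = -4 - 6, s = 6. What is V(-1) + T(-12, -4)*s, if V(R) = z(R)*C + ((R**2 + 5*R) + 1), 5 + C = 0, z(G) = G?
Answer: -40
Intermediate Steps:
C = -5 (C = -5 + 0 = -5)
T(Z, D) = -7 (T(Z, D) = -2 + (-4 - 6)/2 = -2 + (1/2)*(-10) = -2 - 5 = -7)
V(R) = 1 + R**2 (V(R) = R*(-5) + ((R**2 + 5*R) + 1) = -5*R + (1 + R**2 + 5*R) = 1 + R**2)
V(-1) + T(-12, -4)*s = (1 + (-1)**2) - 7*6 = (1 + 1) - 42 = 2 - 42 = -40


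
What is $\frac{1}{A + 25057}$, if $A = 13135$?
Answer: $\frac{1}{38192} \approx 2.6183 \cdot 10^{-5}$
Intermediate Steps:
$\frac{1}{A + 25057} = \frac{1}{13135 + 25057} = \frac{1}{38192}$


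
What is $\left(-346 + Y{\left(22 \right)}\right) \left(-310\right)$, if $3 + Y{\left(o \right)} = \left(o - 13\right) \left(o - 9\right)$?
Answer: $71920$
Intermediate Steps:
$Y{\left(o \right)} = -3 + \left(-13 + o\right) \left(-9 + o\right)$ ($Y{\left(o \right)} = -3 + \left(o - 13\right) \left(o - 9\right) = -3 + \left(-13 + o\right) \left(-9 + o\right)$)
$\left(-346 + Y{\left(22 \right)}\right) \left(-310\right) = \left(-346 + \left(114 + 22^{2} - 484\right)\right) \left(-310\right) = \left(-346 + \left(114 + 484 - 484\right)\right) \left(-310\right) = \left(-346 + 114\right) \left(-310\right) = \left(-232\right) \left(-310\right) = 71920$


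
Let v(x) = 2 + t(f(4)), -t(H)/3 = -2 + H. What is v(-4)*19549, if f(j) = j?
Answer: -78196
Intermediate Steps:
t(H) = 6 - 3*H (t(H) = -3*(-2 + H) = 6 - 3*H)
v(x) = -4 (v(x) = 2 + (6 - 3*4) = 2 + (6 - 12) = 2 - 6 = -4)
v(-4)*19549 = -4*19549 = -78196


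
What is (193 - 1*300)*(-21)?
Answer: 2247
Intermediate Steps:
(193 - 1*300)*(-21) = (193 - 300)*(-21) = -107*(-21) = 2247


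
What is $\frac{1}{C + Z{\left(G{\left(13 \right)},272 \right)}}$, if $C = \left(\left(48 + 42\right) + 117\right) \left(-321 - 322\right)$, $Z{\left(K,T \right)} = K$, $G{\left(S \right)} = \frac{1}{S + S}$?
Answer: $- \frac{26}{3460625} \approx -7.5131 \cdot 10^{-6}$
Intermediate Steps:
$G{\left(S \right)} = \frac{1}{2 S}$
$C = -133101$ ($C = \left(90 + 117\right) \left(-643\right) = 207 \left(-643\right) = -133101$)
$\frac{1}{C + Z{\left(G{\left(13 \right)},272 \right)}} = \frac{1}{-133101 + \frac{1}{2 \cdot 13}} = \frac{1}{-133101 + \frac{1}{2} \cdot \frac{1}{13}} = \frac{1}{-133101 + \frac{1}{26}} = \frac{1}{- \frac{3460625}{26}} = - \frac{26}{3460625}$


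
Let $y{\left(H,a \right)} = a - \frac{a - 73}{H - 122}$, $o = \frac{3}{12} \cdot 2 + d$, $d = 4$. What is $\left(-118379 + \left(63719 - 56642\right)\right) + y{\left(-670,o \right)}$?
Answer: $- \frac{176295377}{1584} \approx -1.113 \cdot 10^{5}$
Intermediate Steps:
$o = \frac{9}{2}$ ($o = \frac{3}{12} \cdot 2 + 4 = 3 \cdot \frac{1}{12} \cdot 2 + 4 = \frac{1}{4} \cdot 2 + 4 = \frac{1}{2} + 4 = \frac{9}{2} \approx 4.5$)
$y{\left(H,a \right)} = a - \frac{-73 + a}{-122 + H}$
$\left(-118379 + \left(63719 - 56642\right)\right) + y{\left(-670,o \right)} = \left(-118379 + \left(63719 - 56642\right)\right) + \frac{73 - \frac{1107}{2} - 3015}{-122 - 670} = \left(-118379 + 7077\right) + \frac{73 - \frac{1107}{2} - 3015}{-792} = -111302 - - \frac{6991}{1584} = -111302 + \frac{6991}{1584} = - \frac{176295377}{1584}$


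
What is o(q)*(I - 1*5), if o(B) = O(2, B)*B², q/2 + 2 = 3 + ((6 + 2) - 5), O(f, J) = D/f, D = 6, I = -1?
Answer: -1152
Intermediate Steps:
O(f, J) = 6/f
q = 8 (q = -4 + 2*(3 + ((6 + 2) - 5)) = -4 + 2*(3 + (8 - 5)) = -4 + 2*(3 + 3) = -4 + 2*6 = -4 + 12 = 8)
o(B) = 3*B² (o(B) = (6/2)*B² = (6*(½))*B² = 3*B²)
o(q)*(I - 1*5) = (3*8²)*(-1 - 1*5) = (3*64)*(-1 - 5) = 192*(-6) = -1152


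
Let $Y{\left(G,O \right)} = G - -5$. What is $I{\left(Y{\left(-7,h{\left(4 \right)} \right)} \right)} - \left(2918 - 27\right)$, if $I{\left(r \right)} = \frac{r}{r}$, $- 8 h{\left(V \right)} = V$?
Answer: $-2890$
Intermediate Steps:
$h{\left(V \right)} = - \frac{V}{8}$
$Y{\left(G,O \right)} = 5 + G$ ($Y{\left(G,O \right)} = G + 5 = 5 + G$)
$I{\left(r \right)} = 1$
$I{\left(Y{\left(-7,h{\left(4 \right)} \right)} \right)} - \left(2918 - 27\right) = 1 - \left(2918 - 27\right) = 1 + \left(\left(-1626 + 27\right) - 1292\right) = 1 - 2891 = -2890$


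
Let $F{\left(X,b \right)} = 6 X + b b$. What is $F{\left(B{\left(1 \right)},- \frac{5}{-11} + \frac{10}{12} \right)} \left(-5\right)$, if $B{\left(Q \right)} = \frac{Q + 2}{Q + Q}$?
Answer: $- \frac{232145}{4356} \approx -53.293$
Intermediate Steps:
$B{\left(Q \right)} = \frac{2 + Q}{2 Q}$
$F{\left(X,b \right)} = b^{2} + 6 X$ ($F{\left(X,b \right)} = 6 X + b^{2} = b^{2} + 6 X$)
$F{\left(B{\left(1 \right)},- \frac{5}{-11} + \frac{10}{12} \right)} \left(-5\right) = \left(\left(- \frac{5}{-11} + \frac{10}{12}\right)^{2} + 6 \frac{2 + 1}{2 \cdot 1}\right) \left(-5\right) = \left(\left(\left(-5\right) \left(- \frac{1}{11}\right) + 10 \cdot \frac{1}{12}\right)^{2} + 6 \cdot \frac{1}{2} \cdot 1 \cdot 3\right) \left(-5\right) = \left(\left(\frac{5}{11} + \frac{5}{6}\right)^{2} + 6 \cdot \frac{3}{2}\right) \left(-5\right) = \left(\left(\frac{85}{66}\right)^{2} + 9\right) \left(-5\right) = \left(\frac{7225}{4356} + 9\right) \left(-5\right) = \frac{46429}{4356} \left(-5\right) = - \frac{232145}{4356}$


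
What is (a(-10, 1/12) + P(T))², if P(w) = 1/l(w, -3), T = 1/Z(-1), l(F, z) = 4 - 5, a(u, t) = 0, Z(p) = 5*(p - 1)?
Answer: 1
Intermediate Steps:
Z(p) = -5 + 5*p (Z(p) = 5*(-1 + p) = -5 + 5*p)
l(F, z) = -1
T = -⅒ (T = 1/(-5 + 5*(-1)) = 1/(-5 - 5) = 1/(-10) = -⅒ ≈ -0.10000)
P(w) = -1 (P(w) = 1/(-1) = -1)
(a(-10, 1/12) + P(T))² = (0 - 1)² = (-1)² = 1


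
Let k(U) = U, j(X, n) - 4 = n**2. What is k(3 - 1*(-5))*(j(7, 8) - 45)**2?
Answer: 4232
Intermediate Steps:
j(X, n) = 4 + n**2
k(3 - 1*(-5))*(j(7, 8) - 45)**2 = (3 - 1*(-5))*((4 + 8**2) - 45)**2 = (3 + 5)*((4 + 64) - 45)**2 = 8*(68 - 45)**2 = 8*23**2 = 8*529 = 4232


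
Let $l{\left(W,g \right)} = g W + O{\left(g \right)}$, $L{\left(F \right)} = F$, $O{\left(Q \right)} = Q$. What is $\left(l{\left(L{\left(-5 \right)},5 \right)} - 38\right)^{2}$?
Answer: $3364$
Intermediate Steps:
$l{\left(W,g \right)} = g + W g$ ($l{\left(W,g \right)} = g W + g = W g + g = g + W g$)
$\left(l{\left(L{\left(-5 \right)},5 \right)} - 38\right)^{2} = \left(5 \left(1 - 5\right) - 38\right)^{2} = \left(5 \left(-4\right) - 38\right)^{2} = \left(-20 - 38\right)^{2} = \left(-58\right)^{2} = 3364$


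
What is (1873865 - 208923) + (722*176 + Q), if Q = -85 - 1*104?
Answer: 1791825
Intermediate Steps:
Q = -189 (Q = -85 - 104 = -189)
(1873865 - 208923) + (722*176 + Q) = (1873865 - 208923) + (722*176 - 189) = 1664942 + (127072 - 189) = 1664942 + 126883 = 1791825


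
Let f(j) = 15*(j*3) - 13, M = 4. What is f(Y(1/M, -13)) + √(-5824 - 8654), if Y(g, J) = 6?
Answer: 257 + I*√14478 ≈ 257.0 + 120.32*I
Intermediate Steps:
f(j) = -13 + 45*j (f(j) = 15*(3*j) - 13 = 45*j - 13 = -13 + 45*j)
f(Y(1/M, -13)) + √(-5824 - 8654) = (-13 + 45*6) + √(-5824 - 8654) = (-13 + 270) + √(-14478) = 257 + I*√14478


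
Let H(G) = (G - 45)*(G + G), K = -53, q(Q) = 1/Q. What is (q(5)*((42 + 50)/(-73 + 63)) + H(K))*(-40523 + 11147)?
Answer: -7627595904/25 ≈ -3.0510e+8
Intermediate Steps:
H(G) = 2*G*(-45 + G) (H(G) = (-45 + G)*(2*G) = 2*G*(-45 + G))
(q(5)*((42 + 50)/(-73 + 63)) + H(K))*(-40523 + 11147) = (((42 + 50)/(-73 + 63))/5 + 2*(-53)*(-45 - 53))*(-40523 + 11147) = ((92/(-10))/5 + 2*(-53)*(-98))*(-29376) = ((92*(-⅒))/5 + 10388)*(-29376) = ((⅕)*(-46/5) + 10388)*(-29376) = (-46/25 + 10388)*(-29376) = (259654/25)*(-29376) = -7627595904/25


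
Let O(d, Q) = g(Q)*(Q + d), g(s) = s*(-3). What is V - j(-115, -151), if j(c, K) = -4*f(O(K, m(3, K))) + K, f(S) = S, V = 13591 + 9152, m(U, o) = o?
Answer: -524330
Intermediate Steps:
g(s) = -3*s
O(d, Q) = -3*Q*(Q + d) (O(d, Q) = (-3*Q)*(Q + d) = -3*Q*(Q + d))
V = 22743
j(c, K) = K + 24*K² (j(c, K) = -(-12)*K*(K + K) + K = -(-12)*K*2*K + K = -(-24)*K² + K = 24*K² + K = K + 24*K²)
V - j(-115, -151) = 22743 - (-151)*(1 + 24*(-151)) = 22743 - (-151)*(1 - 3624) = 22743 - (-151)*(-3623) = 22743 - 1*547073 = 22743 - 547073 = -524330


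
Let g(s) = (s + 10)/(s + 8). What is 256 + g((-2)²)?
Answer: 1543/6 ≈ 257.17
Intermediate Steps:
g(s) = (10 + s)/(8 + s)
256 + g((-2)²) = 256 + (10 + (-2)²)/(8 + (-2)²) = 256 + (10 + 4)/(8 + 4) = 256 + 14/12 = 256 + (1/12)*14 = 256 + 7/6 = 1543/6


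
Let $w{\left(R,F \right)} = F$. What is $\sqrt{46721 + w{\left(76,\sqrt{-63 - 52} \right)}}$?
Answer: $\sqrt{46721 + i \sqrt{115}} \approx 216.15 + 0.025 i$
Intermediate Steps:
$\sqrt{46721 + w{\left(76,\sqrt{-63 - 52} \right)}} = \sqrt{46721 + \sqrt{-63 - 52}} = \sqrt{46721 + \sqrt{-115}} = \sqrt{46721 + i \sqrt{115}}$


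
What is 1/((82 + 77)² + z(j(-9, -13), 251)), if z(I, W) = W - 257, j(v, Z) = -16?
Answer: 1/25275 ≈ 3.9565e-5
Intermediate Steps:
z(I, W) = -257 + W
1/((82 + 77)² + z(j(-9, -13), 251)) = 1/((82 + 77)² + (-257 + 251)) = 1/(159² - 6) = 1/(25281 - 6) = 1/25275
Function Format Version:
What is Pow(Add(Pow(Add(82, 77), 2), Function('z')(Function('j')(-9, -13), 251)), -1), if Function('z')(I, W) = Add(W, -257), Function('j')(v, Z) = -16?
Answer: Rational(1, 25275) ≈ 3.9565e-5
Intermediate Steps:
Function('z')(I, W) = Add(-257, W)
Pow(Add(Pow(Add(82, 77), 2), Function('z')(Function('j')(-9, -13), 251)), -1) = Pow(Add(Pow(Add(82, 77), 2), Add(-257, 251)), -1) = Pow(Add(Pow(159, 2), -6), -1) = Pow(Add(25281, -6), -1) = Pow(25275, -1) = Rational(1, 25275)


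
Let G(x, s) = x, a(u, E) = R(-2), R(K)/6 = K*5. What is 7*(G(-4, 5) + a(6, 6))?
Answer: -448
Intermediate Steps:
R(K) = 30*K (R(K) = 6*(K*5) = 6*(5*K) = 30*K)
a(u, E) = -60 (a(u, E) = 30*(-2) = -60)
7*(G(-4, 5) + a(6, 6)) = 7*(-4 - 60) = 7*(-64) = -448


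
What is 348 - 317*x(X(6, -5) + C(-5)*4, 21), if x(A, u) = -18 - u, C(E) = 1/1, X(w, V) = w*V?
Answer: 12711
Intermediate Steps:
X(w, V) = V*w
C(E) = 1
348 - 317*x(X(6, -5) + C(-5)*4, 21) = 348 - 317*(-18 - 1*21) = 348 - 317*(-18 - 21) = 348 - 317*(-39) = 348 + 12363 = 12711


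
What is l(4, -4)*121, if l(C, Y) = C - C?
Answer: 0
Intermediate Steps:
l(C, Y) = 0
l(4, -4)*121 = 0*121 = 0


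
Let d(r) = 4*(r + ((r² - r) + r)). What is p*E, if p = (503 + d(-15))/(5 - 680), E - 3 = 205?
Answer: -279344/675 ≈ -413.84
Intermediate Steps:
E = 208 (E = 3 + 205 = 208)
d(r) = 4*r + 4*r² (d(r) = 4*(r + r²) = 4*r + 4*r²)
p = -1343/675 (p = (503 + 4*(-15)*(1 - 15))/(5 - 680) = (503 + 4*(-15)*(-14))/(-675) = (503 + 840)*(-1/675) = 1343*(-1/675) = -1343/675 ≈ -1.9896)
p*E = -1343/675*208 = -279344/675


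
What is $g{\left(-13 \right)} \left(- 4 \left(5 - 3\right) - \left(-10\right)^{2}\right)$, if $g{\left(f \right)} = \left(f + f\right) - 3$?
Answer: $3132$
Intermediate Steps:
$g{\left(f \right)} = -3 + 2 f$ ($g{\left(f \right)} = 2 f - 3 = -3 + 2 f$)
$g{\left(-13 \right)} \left(- 4 \left(5 - 3\right) - \left(-10\right)^{2}\right) = \left(-3 + 2 \left(-13\right)\right) \left(- 4 \left(5 - 3\right) - \left(-10\right)^{2}\right) = \left(-3 - 26\right) \left(\left(-4\right) 2 - 100\right) = - 29 \left(-8 - 100\right) = \left(-29\right) \left(-108\right) = 3132$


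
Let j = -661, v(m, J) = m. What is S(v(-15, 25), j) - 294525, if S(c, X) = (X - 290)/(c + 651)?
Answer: -62439617/212 ≈ -2.9453e+5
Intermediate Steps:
S(c, X) = (-290 + X)/(651 + c)
S(v(-15, 25), j) - 294525 = (-290 - 661)/(651 - 15) - 294525 = -951/636 - 294525 = (1/636)*(-951) - 294525 = -317/212 - 294525 = -62439617/212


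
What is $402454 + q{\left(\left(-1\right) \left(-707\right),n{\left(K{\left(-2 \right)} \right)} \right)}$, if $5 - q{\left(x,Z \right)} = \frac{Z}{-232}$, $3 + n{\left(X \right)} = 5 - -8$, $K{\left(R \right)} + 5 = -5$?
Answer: $\frac{46685249}{116} \approx 4.0246 \cdot 10^{5}$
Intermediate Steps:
$K{\left(R \right)} = -10$ ($K{\left(R \right)} = -5 - 5 = -10$)
$n{\left(X \right)} = 10$ ($n{\left(X \right)} = -3 + \left(5 - -8\right) = -3 + \left(5 + 8\right) = -3 + 13 = 10$)
$q{\left(x,Z \right)} = 5 + \frac{Z}{232}$ ($q{\left(x,Z \right)} = 5 - \frac{Z}{-232} = 5 - Z \left(- \frac{1}{232}\right) = 5 - - \frac{Z}{232} = 5 + \frac{Z}{232}$)
$402454 + q{\left(\left(-1\right) \left(-707\right),n{\left(K{\left(-2 \right)} \right)} \right)} = 402454 + \left(5 + \frac{1}{232} \cdot 10\right) = 402454 + \left(5 + \frac{5}{116}\right) = 402454 + \frac{585}{116} = \frac{46685249}{116}$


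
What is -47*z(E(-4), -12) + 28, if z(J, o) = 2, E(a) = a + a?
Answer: -66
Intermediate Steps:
E(a) = 2*a
-47*z(E(-4), -12) + 28 = -47*2 + 28 = -94 + 28 = -66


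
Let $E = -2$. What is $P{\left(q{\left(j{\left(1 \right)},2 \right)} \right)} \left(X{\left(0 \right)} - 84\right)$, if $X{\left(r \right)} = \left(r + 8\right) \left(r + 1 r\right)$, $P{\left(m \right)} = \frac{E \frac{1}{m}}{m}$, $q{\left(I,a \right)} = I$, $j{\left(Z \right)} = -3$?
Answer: $\frac{56}{3} \approx 18.667$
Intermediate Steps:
$P{\left(m \right)} = - \frac{2}{m^{2}}$ ($P{\left(m \right)} = \frac{\left(-2\right) \frac{1}{m}}{m} = - \frac{2}{m^{2}}$)
$X{\left(r \right)} = 2 r \left(8 + r\right)$ ($X{\left(r \right)} = \left(8 + r\right) \left(r + r\right) = \left(8 + r\right) 2 r = 2 r \left(8 + r\right)$)
$P{\left(q{\left(j{\left(1 \right)},2 \right)} \right)} \left(X{\left(0 \right)} - 84\right) = - \frac{2}{9} \left(2 \cdot 0 \left(8 + 0\right) - 84\right) = \left(-2\right) \frac{1}{9} \left(2 \cdot 0 \cdot 8 - 84\right) = - \frac{2 \left(0 - 84\right)}{9} = \left(- \frac{2}{9}\right) \left(-84\right) = \frac{56}{3}$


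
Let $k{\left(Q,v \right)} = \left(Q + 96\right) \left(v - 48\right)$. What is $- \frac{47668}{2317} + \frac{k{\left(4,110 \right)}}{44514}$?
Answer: $- \frac{1053763976}{51569469} \approx -20.434$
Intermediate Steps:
$k{\left(Q,v \right)} = \left(-48 + v\right) \left(96 + Q\right)$ ($k{\left(Q,v \right)} = \left(96 + Q\right) \left(-48 + v\right) = \left(-48 + v\right) \left(96 + Q\right)$)
$- \frac{47668}{2317} + \frac{k{\left(4,110 \right)}}{44514} = - \frac{47668}{2317} + \frac{-4608 - 192 + 96 \cdot 110 + 4 \cdot 110}{44514} = \left(-47668\right) \frac{1}{2317} + \left(-4608 - 192 + 10560 + 440\right) \frac{1}{44514} = - \frac{47668}{2317} + 6200 \cdot \frac{1}{44514} = - \frac{47668}{2317} + \frac{3100}{22257} = - \frac{1053763976}{51569469}$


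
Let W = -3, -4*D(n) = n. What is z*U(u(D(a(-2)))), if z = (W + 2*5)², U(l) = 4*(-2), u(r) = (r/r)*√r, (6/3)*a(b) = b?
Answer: -392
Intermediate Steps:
a(b) = b/2
D(n) = -n/4
u(r) = √r (u(r) = 1*√r = √r)
U(l) = -8
z = 49 (z = (-3 + 2*5)² = (-3 + 10)² = 7² = 49)
z*U(u(D(a(-2)))) = 49*(-8) = -392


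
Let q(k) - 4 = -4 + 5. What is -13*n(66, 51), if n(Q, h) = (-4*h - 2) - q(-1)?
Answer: 2743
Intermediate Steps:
q(k) = 5 (q(k) = 4 + (-4 + 5) = 4 + 1 = 5)
n(Q, h) = -7 - 4*h (n(Q, h) = (-4*h - 2) - 1*5 = (-2 - 4*h) - 5 = -7 - 4*h)
-13*n(66, 51) = -13*(-7 - 4*51) = -13*(-7 - 204) = -13*(-211) = 2743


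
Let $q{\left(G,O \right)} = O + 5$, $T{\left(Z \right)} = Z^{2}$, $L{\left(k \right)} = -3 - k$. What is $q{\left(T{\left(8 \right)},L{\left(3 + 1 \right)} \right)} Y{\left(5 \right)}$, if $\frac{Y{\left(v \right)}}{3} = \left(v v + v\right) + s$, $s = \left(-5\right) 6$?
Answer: $0$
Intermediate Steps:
$q{\left(G,O \right)} = 5 + O$
$s = -30$
$Y{\left(v \right)} = -90 + 3 v + 3 v^{2}$ ($Y{\left(v \right)} = 3 \left(\left(v v + v\right) - 30\right) = 3 \left(\left(v^{2} + v\right) - 30\right) = 3 \left(\left(v + v^{2}\right) - 30\right) = 3 \left(-30 + v + v^{2}\right) = -90 + 3 v + 3 v^{2}$)
$q{\left(T{\left(8 \right)},L{\left(3 + 1 \right)} \right)} Y{\left(5 \right)} = \left(5 - 7\right) \left(-90 + 3 \cdot 5 + 3 \cdot 5^{2}\right) = \left(5 - 7\right) \left(-90 + 15 + 3 \cdot 25\right) = \left(5 - 7\right) \left(-90 + 15 + 75\right) = \left(5 - 7\right) 0 = \left(-2\right) 0 = 0$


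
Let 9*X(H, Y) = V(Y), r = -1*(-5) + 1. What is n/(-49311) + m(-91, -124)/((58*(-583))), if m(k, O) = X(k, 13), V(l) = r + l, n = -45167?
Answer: 1527172837/1667402154 ≈ 0.91590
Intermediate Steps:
r = 6 (r = 5 + 1 = 6)
V(l) = 6 + l
X(H, Y) = ⅔ + Y/9 (X(H, Y) = (6 + Y)/9 = ⅔ + Y/9)
m(k, O) = 19/9 (m(k, O) = ⅔ + (⅑)*13 = ⅔ + 13/9 = 19/9)
n/(-49311) + m(-91, -124)/((58*(-583))) = -45167/(-49311) + 19/(9*((58*(-583)))) = -45167*(-1/49311) + (19/9)/(-33814) = 45167/49311 + (19/9)*(-1/33814) = 45167/49311 - 19/304326 = 1527172837/1667402154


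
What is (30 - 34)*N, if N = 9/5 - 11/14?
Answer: -142/35 ≈ -4.0571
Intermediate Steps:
N = 71/70 (N = 9*(⅕) - 11*1/14 = 9/5 - 11/14 = 71/70 ≈ 1.0143)
(30 - 34)*N = (30 - 34)*(71/70) = -4*71/70 = -142/35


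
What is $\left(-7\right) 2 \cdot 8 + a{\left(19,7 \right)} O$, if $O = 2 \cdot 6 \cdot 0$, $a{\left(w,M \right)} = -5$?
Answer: $-112$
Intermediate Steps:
$O = 0$ ($O = 12 \cdot 0 = 0$)
$\left(-7\right) 2 \cdot 8 + a{\left(19,7 \right)} O = \left(-7\right) 2 \cdot 8 - 0 = \left(-14\right) 8 + 0 = -112 + 0 = -112$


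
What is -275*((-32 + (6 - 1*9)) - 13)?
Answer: 13200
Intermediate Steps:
-275*((-32 + (6 - 1*9)) - 13) = -275*((-32 + (6 - 9)) - 13) = -275*((-32 - 3) - 13) = -275*(-35 - 13) = -275*(-48) = 13200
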